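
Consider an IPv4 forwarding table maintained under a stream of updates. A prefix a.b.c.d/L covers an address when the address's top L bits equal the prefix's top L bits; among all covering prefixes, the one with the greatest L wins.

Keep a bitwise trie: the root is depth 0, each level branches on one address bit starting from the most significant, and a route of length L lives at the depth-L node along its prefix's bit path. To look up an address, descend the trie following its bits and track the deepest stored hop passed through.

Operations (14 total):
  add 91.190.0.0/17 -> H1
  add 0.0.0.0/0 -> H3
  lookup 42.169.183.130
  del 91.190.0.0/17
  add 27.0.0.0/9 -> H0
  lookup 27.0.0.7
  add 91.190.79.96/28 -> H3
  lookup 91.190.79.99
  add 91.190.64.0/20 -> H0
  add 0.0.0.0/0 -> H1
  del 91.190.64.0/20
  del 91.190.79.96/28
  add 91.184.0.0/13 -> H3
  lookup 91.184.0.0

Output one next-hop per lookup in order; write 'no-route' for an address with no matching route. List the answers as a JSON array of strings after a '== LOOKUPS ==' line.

Process each operation:
  add 91.190.0.0/17 -> H1 at depth 17
  add 0.0.0.0/0 -> H3 at depth 0
  lookup 42.169.183.130: bits 0 walk d0:H3→d1:- -> H3
  del 91.190.0.0/17 (clear depth 17)
  add 27.0.0.0/9 -> H0 at depth 9
  lookup 27.0.0.7: bits 000110110 walk d0:H3→d1:-→d2:-→d3:-→d4:-→d5:-→d6:-→d7:-→d8:-→d9:H0 -> H0
  add 91.190.79.96/28 -> H3 at depth 28
  lookup 91.190.79.99: bits 0101101110111110010011110110 walk d0:H3→d1:-→d2:-→d3:-→d4:-→d5:-→d6:-→d7:-→d8:-→d9:-→d10:-→d11:-→d12:-→d13:-→d14:-→d15:-→d16:-→d17:-→d18:-→d19:-→d20:-→d21:-→d22:-→d23:-→d24:-→d25:-→d26:-→d27:-→d28:H3 -> H3
  add 91.190.64.0/20 -> H0 at depth 20
  add 0.0.0.0/0 -> H1 at depth 0
  del 91.190.64.0/20 (clear depth 20)
  del 91.190.79.96/28 (clear depth 28)
  add 91.184.0.0/13 -> H3 at depth 13
  lookup 91.184.0.0: bits 0101101110111 walk d0:H1→d1:-→d2:-→d3:-→d4:-→d5:-→d6:-→d7:-→d8:-→d9:-→d10:-→d11:-→d12:-→d13:H3 -> H3

== LOOKUPS ==
["H3","H0","H3","H3"]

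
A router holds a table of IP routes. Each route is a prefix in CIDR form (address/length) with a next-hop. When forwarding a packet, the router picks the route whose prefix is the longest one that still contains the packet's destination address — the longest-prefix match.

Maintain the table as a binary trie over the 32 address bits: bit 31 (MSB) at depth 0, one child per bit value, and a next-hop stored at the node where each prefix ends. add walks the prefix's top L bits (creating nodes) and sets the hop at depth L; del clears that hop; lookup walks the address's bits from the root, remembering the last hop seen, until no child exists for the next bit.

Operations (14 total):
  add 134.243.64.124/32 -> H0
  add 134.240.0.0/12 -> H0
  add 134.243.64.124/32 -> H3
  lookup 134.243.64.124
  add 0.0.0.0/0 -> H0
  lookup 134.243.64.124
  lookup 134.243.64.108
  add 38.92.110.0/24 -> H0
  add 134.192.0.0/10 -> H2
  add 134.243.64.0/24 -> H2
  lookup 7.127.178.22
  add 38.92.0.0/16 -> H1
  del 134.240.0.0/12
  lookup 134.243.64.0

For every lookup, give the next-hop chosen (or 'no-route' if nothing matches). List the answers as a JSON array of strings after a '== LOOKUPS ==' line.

Process each operation:
  + 134.243.64.124/32 (H0) depth=32
  + 134.240.0.0/12 (H0) depth=12
  + 134.243.64.124/32 (H3) depth=32
  lookup 134.243.64.124: bits 10000110111100110100000001111100 walk d0:-→d1:-→d2:-→d3:-→d4:-→d5:-→d6:-→d7:-→d8:-→d9:-→d10:-→d11:-→d12:H0→d13:-→d14:-→d15:-→d16:-→d17:-→d18:-→d19:-→d20:-→d21:-→d22:-→d23:-→d24:-→d25:-→d26:-→d27:-→d28:-→d29:-→d30:-→d31:-→d32:H3 -> H3
  + 0.0.0.0/0 (H0) depth=0
  lookup 134.243.64.124: bits 10000110111100110100000001111100 walk d0:H0→d1:-→d2:-→d3:-→d4:-→d5:-→d6:-→d7:-→d8:-→d9:-→d10:-→d11:-→d12:H0→d13:-→d14:-→d15:-→d16:-→d17:-→d18:-→d19:-→d20:-→d21:-→d22:-→d23:-→d24:-→d25:-→d26:-→d27:-→d28:-→d29:-→d30:-→d31:-→d32:H3 -> H3
  lookup 134.243.64.108: bits 100001101111001101000000011 walk d0:H0→d1:-→d2:-→d3:-→d4:-→d5:-→d6:-→d7:-→d8:-→d9:-→d10:-→d11:-→d12:H0→d13:-→d14:-→d15:-→d16:-→d17:-→d18:-→d19:-→d20:-→d21:-→d22:-→d23:-→d24:-→d25:-→d26:-→d27:- -> H0
  + 38.92.110.0/24 (H0) depth=24
  + 134.192.0.0/10 (H2) depth=10
  + 134.243.64.0/24 (H2) depth=24
  lookup 7.127.178.22: bits 00 walk d0:H0→d1:-→d2:- -> H0
  + 38.92.0.0/16 (H1) depth=16
  del 134.240.0.0/12 (clear depth 12)
  lookup 134.243.64.0: bits 1000011011110011010000000 walk d0:H0→d1:-→d2:-→d3:-→d4:-→d5:-→d6:-→d7:-→d8:-→d9:-→d10:H2→d11:-→d12:-→d13:-→d14:-→d15:-→d16:-→d17:-→d18:-→d19:-→d20:-→d21:-→d22:-→d23:-→d24:H2→d25:- -> H2

== LOOKUPS ==
["H3","H3","H0","H0","H2"]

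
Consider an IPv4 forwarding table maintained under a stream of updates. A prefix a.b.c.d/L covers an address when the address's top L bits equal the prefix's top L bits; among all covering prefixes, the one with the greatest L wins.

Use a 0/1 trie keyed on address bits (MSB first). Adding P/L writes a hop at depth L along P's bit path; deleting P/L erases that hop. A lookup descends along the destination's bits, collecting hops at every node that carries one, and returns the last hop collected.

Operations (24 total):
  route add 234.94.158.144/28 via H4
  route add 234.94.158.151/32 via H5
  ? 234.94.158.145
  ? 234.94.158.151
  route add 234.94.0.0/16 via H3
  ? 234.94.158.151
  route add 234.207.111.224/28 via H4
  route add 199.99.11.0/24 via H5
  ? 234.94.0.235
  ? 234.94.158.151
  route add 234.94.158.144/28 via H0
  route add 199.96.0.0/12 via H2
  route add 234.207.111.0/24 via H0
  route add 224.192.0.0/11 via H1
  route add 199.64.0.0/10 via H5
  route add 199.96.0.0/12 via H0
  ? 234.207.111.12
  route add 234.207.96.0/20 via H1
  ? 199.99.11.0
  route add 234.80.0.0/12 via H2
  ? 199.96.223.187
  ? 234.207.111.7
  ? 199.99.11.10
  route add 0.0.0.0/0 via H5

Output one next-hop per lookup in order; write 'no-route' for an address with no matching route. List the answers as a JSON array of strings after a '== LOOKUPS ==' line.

Process each operation:
  + 234.94.158.144/28 (H4) depth=28
  + 234.94.158.151/32 (H5) depth=32
  lookup 234.94.158.145: bits 11101010010111101001111010010 walk d0:-→d1:-→d2:-→d3:-→d4:-→d5:-→d6:-→d7:-→d8:-→d9:-→d10:-→d11:-→d12:-→d13:-→d14:-→d15:-→d16:-→d17:-→d18:-→d19:-→d20:-→d21:-→d22:-→d23:-→d24:-→d25:-→d26:-→d27:-→d28:H4→d29:- -> H4
  lookup 234.94.158.151: bits 11101010010111101001111010010111 walk d0:-→d1:-→d2:-→d3:-→d4:-→d5:-→d6:-→d7:-→d8:-→d9:-→d10:-→d11:-→d12:-→d13:-→d14:-→d15:-→d16:-→d17:-→d18:-→d19:-→d20:-→d21:-→d22:-→d23:-→d24:-→d25:-→d26:-→d27:-→d28:H4→d29:-→d30:-→d31:-→d32:H5 -> H5
  + 234.94.0.0/16 (H3) depth=16
  lookup 234.94.158.151: bits 11101010010111101001111010010111 walk d0:-→d1:-→d2:-→d3:-→d4:-→d5:-→d6:-→d7:-→d8:-→d9:-→d10:-→d11:-→d12:-→d13:-→d14:-→d15:-→d16:H3→d17:-→d18:-→d19:-→d20:-→d21:-→d22:-→d23:-→d24:-→d25:-→d26:-→d27:-→d28:H4→d29:-→d30:-→d31:-→d32:H5 -> H5
  + 234.207.111.224/28 (H4) depth=28
  + 199.99.11.0/24 (H5) depth=24
  lookup 234.94.0.235: bits 1110101001011110 walk d0:-→d1:-→d2:-→d3:-→d4:-→d5:-→d6:-→d7:-→d8:-→d9:-→d10:-→d11:-→d12:-→d13:-→d14:-→d15:-→d16:H3 -> H3
  lookup 234.94.158.151: bits 11101010010111101001111010010111 walk d0:-→d1:-→d2:-→d3:-→d4:-→d5:-→d6:-→d7:-→d8:-→d9:-→d10:-→d11:-→d12:-→d13:-→d14:-→d15:-→d16:H3→d17:-→d18:-→d19:-→d20:-→d21:-→d22:-→d23:-→d24:-→d25:-→d26:-→d27:-→d28:H4→d29:-→d30:-→d31:-→d32:H5 -> H5
  + 234.94.158.144/28 (H0) depth=28
  + 199.96.0.0/12 (H2) depth=12
  + 234.207.111.0/24 (H0) depth=24
  + 224.192.0.0/11 (H1) depth=11
  + 199.64.0.0/10 (H5) depth=10
  + 199.96.0.0/12 (H0) depth=12
  lookup 234.207.111.12: bits 111010101100111101101111 walk d0:-→d1:-→d2:-→d3:-→d4:-→d5:-→d6:-→d7:-→d8:-→d9:-→d10:-→d11:-→d12:-→d13:-→d14:-→d15:-→d16:-→d17:-→d18:-→d19:-→d20:-→d21:-→d22:-→d23:-→d24:H0 -> H0
  + 234.207.96.0/20 (H1) depth=20
  lookup 199.99.11.0: bits 110001110110001100001011 walk d0:-→d1:-→d2:-→d3:-→d4:-→d5:-→d6:-→d7:-→d8:-→d9:-→d10:H5→d11:-→d12:H0→d13:-→d14:-→d15:-→d16:-→d17:-→d18:-→d19:-→d20:-→d21:-→d22:-→d23:-→d24:H5 -> H5
  + 234.80.0.0/12 (H2) depth=12
  lookup 199.96.223.187: bits 11000111011000 walk d0:-→d1:-→d2:-→d3:-→d4:-→d5:-→d6:-→d7:-→d8:-→d9:-→d10:H5→d11:-→d12:H0→d13:-→d14:- -> H0
  lookup 234.207.111.7: bits 111010101100111101101111 walk d0:-→d1:-→d2:-→d3:-→d4:-→d5:-→d6:-→d7:-→d8:-→d9:-→d10:-→d11:-→d12:-→d13:-→d14:-→d15:-→d16:-→d17:-→d18:-→d19:-→d20:H1→d21:-→d22:-→d23:-→d24:H0 -> H0
  lookup 199.99.11.10: bits 110001110110001100001011 walk d0:-→d1:-→d2:-→d3:-→d4:-→d5:-→d6:-→d7:-→d8:-→d9:-→d10:H5→d11:-→d12:H0→d13:-→d14:-→d15:-→d16:-→d17:-→d18:-→d19:-→d20:-→d21:-→d22:-→d23:-→d24:H5 -> H5
  + 0.0.0.0/0 (H5) depth=0

== LOOKUPS ==
["H4","H5","H5","H3","H5","H0","H5","H0","H0","H5"]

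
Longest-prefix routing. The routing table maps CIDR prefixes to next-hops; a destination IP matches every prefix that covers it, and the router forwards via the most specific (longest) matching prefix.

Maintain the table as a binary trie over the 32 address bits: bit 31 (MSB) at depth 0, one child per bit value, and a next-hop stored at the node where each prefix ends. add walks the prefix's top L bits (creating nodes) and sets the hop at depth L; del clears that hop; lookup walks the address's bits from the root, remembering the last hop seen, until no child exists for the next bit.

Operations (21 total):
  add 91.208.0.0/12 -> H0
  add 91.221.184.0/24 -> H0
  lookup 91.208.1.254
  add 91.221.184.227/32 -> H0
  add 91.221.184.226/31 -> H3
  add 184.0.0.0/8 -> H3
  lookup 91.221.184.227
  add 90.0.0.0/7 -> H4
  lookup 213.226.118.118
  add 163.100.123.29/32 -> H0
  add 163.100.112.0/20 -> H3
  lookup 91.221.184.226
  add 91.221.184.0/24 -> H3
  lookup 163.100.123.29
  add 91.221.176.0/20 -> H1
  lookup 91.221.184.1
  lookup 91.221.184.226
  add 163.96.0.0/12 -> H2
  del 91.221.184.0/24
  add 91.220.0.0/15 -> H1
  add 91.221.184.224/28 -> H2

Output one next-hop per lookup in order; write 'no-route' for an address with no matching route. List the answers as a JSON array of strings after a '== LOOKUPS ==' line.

Process each operation:
  + 91.208.0.0/12 (H0) depth=12
  + 91.221.184.0/24 (H0) depth=24
  lookup 91.208.1.254: bits 010110111101 walk d0:-→d1:-→d2:-→d3:-→d4:-→d5:-→d6:-→d7:-→d8:-→d9:-→d10:-→d11:-→d12:H0 -> H0
  + 91.221.184.227/32 (H0) depth=32
  + 91.221.184.226/31 (H3) depth=31
  + 184.0.0.0/8 (H3) depth=8
  lookup 91.221.184.227: bits 01011011110111011011100011100011 walk d0:-→d1:-→d2:-→d3:-→d4:-→d5:-→d6:-→d7:-→d8:-→d9:-→d10:-→d11:-→d12:H0→d13:-→d14:-→d15:-→d16:-→d17:-→d18:-→d19:-→d20:-→d21:-→d22:-→d23:-→d24:H0→d25:-→d26:-→d27:-→d28:-→d29:-→d30:-→d31:H3→d32:H0 -> H0
  + 90.0.0.0/7 (H4) depth=7
  lookup 213.226.118.118: bits 1 walk d0:-→d1:- -> no-route
  + 163.100.123.29/32 (H0) depth=32
  + 163.100.112.0/20 (H3) depth=20
  lookup 91.221.184.226: bits 0101101111011101101110001110001 walk d0:-→d1:-→d2:-→d3:-→d4:-→d5:-→d6:-→d7:H4→d8:-→d9:-→d10:-→d11:-→d12:H0→d13:-→d14:-→d15:-→d16:-→d17:-→d18:-→d19:-→d20:-→d21:-→d22:-→d23:-→d24:H0→d25:-→d26:-→d27:-→d28:-→d29:-→d30:-→d31:H3 -> H3
  + 91.221.184.0/24 (H3) depth=24
  lookup 163.100.123.29: bits 10100011011001000111101100011101 walk d0:-→d1:-→d2:-→d3:-→d4:-→d5:-→d6:-→d7:-→d8:-→d9:-→d10:-→d11:-→d12:-→d13:-→d14:-→d15:-→d16:-→d17:-→d18:-→d19:-→d20:H3→d21:-→d22:-→d23:-→d24:-→d25:-→d26:-→d27:-→d28:-→d29:-→d30:-→d31:-→d32:H0 -> H0
  + 91.221.176.0/20 (H1) depth=20
  lookup 91.221.184.1: bits 010110111101110110111000 walk d0:-→d1:-→d2:-→d3:-→d4:-→d5:-→d6:-→d7:H4→d8:-→d9:-→d10:-→d11:-→d12:H0→d13:-→d14:-→d15:-→d16:-→d17:-→d18:-→d19:-→d20:H1→d21:-→d22:-→d23:-→d24:H3 -> H3
  lookup 91.221.184.226: bits 0101101111011101101110001110001 walk d0:-→d1:-→d2:-→d3:-→d4:-→d5:-→d6:-→d7:H4→d8:-→d9:-→d10:-→d11:-→d12:H0→d13:-→d14:-→d15:-→d16:-→d17:-→d18:-→d19:-→d20:H1→d21:-→d22:-→d23:-→d24:H3→d25:-→d26:-→d27:-→d28:-→d29:-→d30:-→d31:H3 -> H3
  + 163.96.0.0/12 (H2) depth=12
  - 91.221.184.0/24 clear@24
  + 91.220.0.0/15 (H1) depth=15
  + 91.221.184.224/28 (H2) depth=28

== LOOKUPS ==
["H0","H0","no-route","H3","H0","H3","H3"]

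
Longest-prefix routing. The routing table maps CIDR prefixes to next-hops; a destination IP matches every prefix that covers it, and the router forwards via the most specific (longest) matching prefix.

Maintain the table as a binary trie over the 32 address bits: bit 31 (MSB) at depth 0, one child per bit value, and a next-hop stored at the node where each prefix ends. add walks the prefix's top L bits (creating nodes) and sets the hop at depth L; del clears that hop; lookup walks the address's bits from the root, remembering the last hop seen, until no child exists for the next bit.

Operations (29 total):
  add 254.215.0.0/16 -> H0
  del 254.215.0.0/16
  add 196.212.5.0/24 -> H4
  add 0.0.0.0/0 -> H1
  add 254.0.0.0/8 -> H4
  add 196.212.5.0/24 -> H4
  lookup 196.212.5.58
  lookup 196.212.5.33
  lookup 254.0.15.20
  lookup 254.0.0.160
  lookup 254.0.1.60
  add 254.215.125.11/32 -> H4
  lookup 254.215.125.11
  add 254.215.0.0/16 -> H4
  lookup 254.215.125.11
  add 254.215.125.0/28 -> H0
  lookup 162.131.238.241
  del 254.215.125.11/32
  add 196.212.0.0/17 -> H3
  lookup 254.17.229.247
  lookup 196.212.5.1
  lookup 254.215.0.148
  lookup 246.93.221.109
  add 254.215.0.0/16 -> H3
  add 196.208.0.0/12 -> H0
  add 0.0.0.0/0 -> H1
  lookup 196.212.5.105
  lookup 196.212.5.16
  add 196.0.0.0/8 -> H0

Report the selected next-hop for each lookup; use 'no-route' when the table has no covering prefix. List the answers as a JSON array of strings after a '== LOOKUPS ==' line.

Process each operation:
  add 254.215.0.0/16 -> H0 at depth 16
  del 254.215.0.0/16 (clear depth 16)
  add 196.212.5.0/24 -> H4 at depth 24
  add 0.0.0.0/0 -> H1 at depth 0
  add 254.0.0.0/8 -> H4 at depth 8
  add 196.212.5.0/24 -> H4 at depth 24
  lookup 196.212.5.58: bits 110001001101010000000101 walk d0:H1→d1:-→d2:-→d3:-→d4:-→d5:-→d6:-→d7:-→d8:-→d9:-→d10:-→d11:-→d12:-→d13:-→d14:-→d15:-→d16:-→d17:-→d18:-→d19:-→d20:-→d21:-→d22:-→d23:-→d24:H4 -> H4
  lookup 196.212.5.33: bits 110001001101010000000101 walk d0:H1→d1:-→d2:-→d3:-→d4:-→d5:-→d6:-→d7:-→d8:-→d9:-→d10:-→d11:-→d12:-→d13:-→d14:-→d15:-→d16:-→d17:-→d18:-→d19:-→d20:-→d21:-→d22:-→d23:-→d24:H4 -> H4
  lookup 254.0.15.20: bits 11111110 walk d0:H1→d1:-→d2:-→d3:-→d4:-→d5:-→d6:-→d7:-→d8:H4 -> H4
  lookup 254.0.0.160: bits 11111110 walk d0:H1→d1:-→d2:-→d3:-→d4:-→d5:-→d6:-→d7:-→d8:H4 -> H4
  lookup 254.0.1.60: bits 11111110 walk d0:H1→d1:-→d2:-→d3:-→d4:-→d5:-→d6:-→d7:-→d8:H4 -> H4
  add 254.215.125.11/32 -> H4 at depth 32
  lookup 254.215.125.11: bits 11111110110101110111110100001011 walk d0:H1→d1:-→d2:-→d3:-→d4:-→d5:-→d6:-→d7:-→d8:H4→d9:-→d10:-→d11:-→d12:-→d13:-→d14:-→d15:-→d16:-→d17:-→d18:-→d19:-→d20:-→d21:-→d22:-→d23:-→d24:-→d25:-→d26:-→d27:-→d28:-→d29:-→d30:-→d31:-→d32:H4 -> H4
  add 254.215.0.0/16 -> H4 at depth 16
  lookup 254.215.125.11: bits 11111110110101110111110100001011 walk d0:H1→d1:-→d2:-→d3:-→d4:-→d5:-→d6:-→d7:-→d8:H4→d9:-→d10:-→d11:-→d12:-→d13:-→d14:-→d15:-→d16:H4→d17:-→d18:-→d19:-→d20:-→d21:-→d22:-→d23:-→d24:-→d25:-→d26:-→d27:-→d28:-→d29:-→d30:-→d31:-→d32:H4 -> H4
  add 254.215.125.0/28 -> H0 at depth 28
  lookup 162.131.238.241: bits 1 walk d0:H1→d1:- -> H1
  del 254.215.125.11/32 (clear depth 32)
  add 196.212.0.0/17 -> H3 at depth 17
  lookup 254.17.229.247: bits 11111110 walk d0:H1→d1:-→d2:-→d3:-→d4:-→d5:-→d6:-→d7:-→d8:H4 -> H4
  lookup 196.212.5.1: bits 110001001101010000000101 walk d0:H1→d1:-→d2:-→d3:-→d4:-→d5:-→d6:-→d7:-→d8:-→d9:-→d10:-→d11:-→d12:-→d13:-→d14:-→d15:-→d16:-→d17:H3→d18:-→d19:-→d20:-→d21:-→d22:-→d23:-→d24:H4 -> H4
  lookup 254.215.0.148: bits 11111110110101110 walk d0:H1→d1:-→d2:-→d3:-→d4:-→d5:-→d6:-→d7:-→d8:H4→d9:-→d10:-→d11:-→d12:-→d13:-→d14:-→d15:-→d16:H4→d17:- -> H4
  lookup 246.93.221.109: bits 1111 walk d0:H1→d1:-→d2:-→d3:-→d4:- -> H1
  add 254.215.0.0/16 -> H3 at depth 16
  add 196.208.0.0/12 -> H0 at depth 12
  add 0.0.0.0/0 -> H1 at depth 0
  lookup 196.212.5.105: bits 110001001101010000000101 walk d0:H1→d1:-→d2:-→d3:-→d4:-→d5:-→d6:-→d7:-→d8:-→d9:-→d10:-→d11:-→d12:H0→d13:-→d14:-→d15:-→d16:-→d17:H3→d18:-→d19:-→d20:-→d21:-→d22:-→d23:-→d24:H4 -> H4
  lookup 196.212.5.16: bits 110001001101010000000101 walk d0:H1→d1:-→d2:-→d3:-→d4:-→d5:-→d6:-→d7:-→d8:-→d9:-→d10:-→d11:-→d12:H0→d13:-→d14:-→d15:-→d16:-→d17:H3→d18:-→d19:-→d20:-→d21:-→d22:-→d23:-→d24:H4 -> H4
  add 196.0.0.0/8 -> H0 at depth 8

== LOOKUPS ==
["H4","H4","H4","H4","H4","H4","H4","H1","H4","H4","H4","H1","H4","H4"]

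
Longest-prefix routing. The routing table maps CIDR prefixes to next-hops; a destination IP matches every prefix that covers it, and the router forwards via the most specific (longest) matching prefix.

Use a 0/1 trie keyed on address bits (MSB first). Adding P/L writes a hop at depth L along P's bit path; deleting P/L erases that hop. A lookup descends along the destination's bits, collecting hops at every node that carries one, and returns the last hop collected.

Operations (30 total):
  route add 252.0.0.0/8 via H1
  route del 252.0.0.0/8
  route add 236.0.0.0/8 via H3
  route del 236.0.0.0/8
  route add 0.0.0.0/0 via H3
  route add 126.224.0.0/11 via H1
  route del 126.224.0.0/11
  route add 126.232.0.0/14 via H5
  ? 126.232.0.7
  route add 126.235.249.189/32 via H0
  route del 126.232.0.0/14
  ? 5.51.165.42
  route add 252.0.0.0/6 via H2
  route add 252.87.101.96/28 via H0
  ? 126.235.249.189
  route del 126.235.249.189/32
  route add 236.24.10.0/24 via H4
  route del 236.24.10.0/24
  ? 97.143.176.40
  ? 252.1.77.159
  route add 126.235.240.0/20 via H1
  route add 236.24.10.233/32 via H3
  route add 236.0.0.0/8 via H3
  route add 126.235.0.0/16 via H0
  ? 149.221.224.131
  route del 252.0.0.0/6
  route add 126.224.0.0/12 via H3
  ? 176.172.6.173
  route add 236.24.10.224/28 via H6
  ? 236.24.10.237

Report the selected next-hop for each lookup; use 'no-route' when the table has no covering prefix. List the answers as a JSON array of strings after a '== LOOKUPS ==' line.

Apply in order:
  add 252.0.0.0/8 -> H1 at depth 8
  del 252.0.0.0/8 (clear depth 8)
  add 236.0.0.0/8 -> H3 at depth 8
  del 236.0.0.0/8 (clear depth 8)
  add 0.0.0.0/0 -> H3 at depth 0
  add 126.224.0.0/11 -> H1 at depth 11
  del 126.224.0.0/11 (clear depth 11)
  add 126.232.0.0/14 -> H5 at depth 14
  lookup 126.232.0.7: bits 01111110111010 walk d0:H3→d1:-→d2:-→d3:-→d4:-→d5:-→d6:-→d7:-→d8:-→d9:-→d10:-→d11:-→d12:-→d13:-→d14:H5 -> H5
  add 126.235.249.189/32 -> H0 at depth 32
  del 126.232.0.0/14 (clear depth 14)
  lookup 5.51.165.42: bits 0 walk d0:H3→d1:- -> H3
  add 252.0.0.0/6 -> H2 at depth 6
  add 252.87.101.96/28 -> H0 at depth 28
  lookup 126.235.249.189: bits 01111110111010111111100110111101 walk d0:H3→d1:-→d2:-→d3:-→d4:-→d5:-→d6:-→d7:-→d8:-→d9:-→d10:-→d11:-→d12:-→d13:-→d14:-→d15:-→d16:-→d17:-→d18:-→d19:-→d20:-→d21:-→d22:-→d23:-→d24:-→d25:-→d26:-→d27:-→d28:-→d29:-→d30:-→d31:-→d32:H0 -> H0
  del 126.235.249.189/32 (clear depth 32)
  add 236.24.10.0/24 -> H4 at depth 24
  del 236.24.10.0/24 (clear depth 24)
  lookup 97.143.176.40: bits 011 walk d0:H3→d1:-→d2:-→d3:- -> H3
  lookup 252.1.77.159: bits 111111000 walk d0:H3→d1:-→d2:-→d3:-→d4:-→d5:-→d6:H2→d7:-→d8:-→d9:- -> H2
  add 126.235.240.0/20 -> H1 at depth 20
  add 236.24.10.233/32 -> H3 at depth 32
  add 236.0.0.0/8 -> H3 at depth 8
  add 126.235.0.0/16 -> H0 at depth 16
  lookup 149.221.224.131: bits 1 walk d0:H3→d1:- -> H3
  del 252.0.0.0/6 (clear depth 6)
  add 126.224.0.0/12 -> H3 at depth 12
  lookup 176.172.6.173: bits 1 walk d0:H3→d1:- -> H3
  add 236.24.10.224/28 -> H6 at depth 28
  lookup 236.24.10.237: bits 11101100000110000000101011101 walk d0:H3→d1:-→d2:-→d3:-→d4:-→d5:-→d6:-→d7:-→d8:H3→d9:-→d10:-→d11:-→d12:-→d13:-→d14:-→d15:-→d16:-→d17:-→d18:-→d19:-→d20:-→d21:-→d22:-→d23:-→d24:-→d25:-→d26:-→d27:-→d28:H6→d29:- -> H6

== LOOKUPS ==
["H5","H3","H0","H3","H2","H3","H3","H6"]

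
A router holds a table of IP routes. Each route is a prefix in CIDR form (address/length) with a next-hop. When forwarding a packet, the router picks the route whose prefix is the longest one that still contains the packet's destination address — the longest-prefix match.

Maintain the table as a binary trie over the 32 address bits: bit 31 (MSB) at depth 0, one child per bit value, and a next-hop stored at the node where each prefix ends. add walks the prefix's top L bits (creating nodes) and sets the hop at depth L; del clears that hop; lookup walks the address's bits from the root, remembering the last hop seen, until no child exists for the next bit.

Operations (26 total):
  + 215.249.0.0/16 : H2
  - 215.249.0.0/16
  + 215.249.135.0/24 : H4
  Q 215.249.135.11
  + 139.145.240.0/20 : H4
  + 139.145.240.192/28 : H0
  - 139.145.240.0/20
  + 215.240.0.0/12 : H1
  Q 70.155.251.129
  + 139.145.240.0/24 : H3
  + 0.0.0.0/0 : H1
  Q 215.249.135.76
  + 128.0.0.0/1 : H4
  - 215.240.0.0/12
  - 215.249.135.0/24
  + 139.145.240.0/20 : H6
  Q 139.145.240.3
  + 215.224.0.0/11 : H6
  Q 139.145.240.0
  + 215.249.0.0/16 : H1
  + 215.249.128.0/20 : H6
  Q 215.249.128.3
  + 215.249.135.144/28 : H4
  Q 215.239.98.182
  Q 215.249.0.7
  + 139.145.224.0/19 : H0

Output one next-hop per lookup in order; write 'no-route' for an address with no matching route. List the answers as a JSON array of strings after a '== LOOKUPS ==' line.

Trace:
  add 215.249.0.0/16 -> H2 at depth 16
  - 215.249.0.0/16 clear@16
  add 215.249.135.0/24 -> H4 at depth 24
  lookup 215.249.135.11: bits 110101111111100110000111 walk d0:-→d1:-→d2:-→d3:-→d4:-→d5:-→d6:-→d7:-→d8:-→d9:-→d10:-→d11:-→d12:-→d13:-→d14:-→d15:-→d16:-→d17:-→d18:-→d19:-→d20:-→d21:-→d22:-→d23:-→d24:H4 -> H4
  add 139.145.240.0/20 -> H4 at depth 20
  add 139.145.240.192/28 -> H0 at depth 28
  - 139.145.240.0/20 clear@20
  add 215.240.0.0/12 -> H1 at depth 12
  lookup 70.155.251.129: bits ε walk d0:- -> no-route
  add 139.145.240.0/24 -> H3 at depth 24
  add 0.0.0.0/0 -> H1 at depth 0
  lookup 215.249.135.76: bits 110101111111100110000111 walk d0:H1→d1:-→d2:-→d3:-→d4:-→d5:-→d6:-→d7:-→d8:-→d9:-→d10:-→d11:-→d12:H1→d13:-→d14:-→d15:-→d16:-→d17:-→d18:-→d19:-→d20:-→d21:-→d22:-→d23:-→d24:H4 -> H4
  add 128.0.0.0/1 -> H4 at depth 1
  - 215.240.0.0/12 clear@12
  - 215.249.135.0/24 clear@24
  add 139.145.240.0/20 -> H6 at depth 20
  lookup 139.145.240.3: bits 100010111001000111110000 walk d0:H1→d1:H4→d2:-→d3:-→d4:-→d5:-→d6:-→d7:-→d8:-→d9:-→d10:-→d11:-→d12:-→d13:-→d14:-→d15:-→d16:-→d17:-→d18:-→d19:-→d20:H6→d21:-→d22:-→d23:-→d24:H3 -> H3
  add 215.224.0.0/11 -> H6 at depth 11
  lookup 139.145.240.0: bits 100010111001000111110000 walk d0:H1→d1:H4→d2:-→d3:-→d4:-→d5:-→d6:-→d7:-→d8:-→d9:-→d10:-→d11:-→d12:-→d13:-→d14:-→d15:-→d16:-→d17:-→d18:-→d19:-→d20:H6→d21:-→d22:-→d23:-→d24:H3 -> H3
  add 215.249.0.0/16 -> H1 at depth 16
  add 215.249.128.0/20 -> H6 at depth 20
  lookup 215.249.128.3: bits 110101111111100110000 walk d0:H1→d1:H4→d2:-→d3:-→d4:-→d5:-→d6:-→d7:-→d8:-→d9:-→d10:-→d11:H6→d12:-→d13:-→d14:-→d15:-→d16:H1→d17:-→d18:-→d19:-→d20:H6→d21:- -> H6
  add 215.249.135.144/28 -> H4 at depth 28
  lookup 215.239.98.182: bits 11010111111 walk d0:H1→d1:H4→d2:-→d3:-→d4:-→d5:-→d6:-→d7:-→d8:-→d9:-→d10:-→d11:H6 -> H6
  lookup 215.249.0.7: bits 1101011111111001 walk d0:H1→d1:H4→d2:-→d3:-→d4:-→d5:-→d6:-→d7:-→d8:-→d9:-→d10:-→d11:H6→d12:-→d13:-→d14:-→d15:-→d16:H1 -> H1
  add 139.145.224.0/19 -> H0 at depth 19

== LOOKUPS ==
["H4","no-route","H4","H3","H3","H6","H6","H1"]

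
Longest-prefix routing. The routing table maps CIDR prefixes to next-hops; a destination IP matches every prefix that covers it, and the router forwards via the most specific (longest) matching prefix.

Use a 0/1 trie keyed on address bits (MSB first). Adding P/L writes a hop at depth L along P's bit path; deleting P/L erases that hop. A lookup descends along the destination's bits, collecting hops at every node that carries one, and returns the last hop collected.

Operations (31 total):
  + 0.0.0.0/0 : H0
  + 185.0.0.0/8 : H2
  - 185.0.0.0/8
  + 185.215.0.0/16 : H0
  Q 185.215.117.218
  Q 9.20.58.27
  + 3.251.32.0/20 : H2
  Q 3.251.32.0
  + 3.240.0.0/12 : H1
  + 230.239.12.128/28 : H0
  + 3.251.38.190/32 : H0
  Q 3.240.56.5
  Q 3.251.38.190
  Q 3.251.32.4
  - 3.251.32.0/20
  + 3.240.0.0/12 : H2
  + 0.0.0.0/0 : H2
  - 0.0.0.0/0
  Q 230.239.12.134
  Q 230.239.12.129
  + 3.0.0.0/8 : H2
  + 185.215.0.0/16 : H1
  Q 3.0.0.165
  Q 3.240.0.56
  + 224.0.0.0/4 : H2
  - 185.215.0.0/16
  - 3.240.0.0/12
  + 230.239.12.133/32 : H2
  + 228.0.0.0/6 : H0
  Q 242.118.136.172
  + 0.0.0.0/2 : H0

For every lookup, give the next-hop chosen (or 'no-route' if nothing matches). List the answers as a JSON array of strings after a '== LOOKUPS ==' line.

Trace:
  + 0.0.0.0/0 (H0) depth=0
  + 185.0.0.0/8 (H2) depth=8
  del 185.0.0.0/8 (clear depth 8)
  + 185.215.0.0/16 (H0) depth=16
  ? 185.215.117.218  path d0:H0→d1:-→d2:-→d3:-→d4:-→d5:-→d6:-→d7:-→d8:-→d9:-→d10:-→d11:-→d12:-→d13:-→d14:-→d15:-→d16:H0  best=H0
  ? 9.20.58.27  path d0:H0  best=H0
  + 3.251.32.0/20 (H2) depth=20
  ? 3.251.32.0  path d0:H0→d1:-→d2:-→d3:-→d4:-→d5:-→d6:-→d7:-→d8:-→d9:-→d10:-→d11:-→d12:-→d13:-→d14:-→d15:-→d16:-→d17:-→d18:-→d19:-→d20:H2  best=H2
  + 3.240.0.0/12 (H1) depth=12
  + 230.239.12.128/28 (H0) depth=28
  + 3.251.38.190/32 (H0) depth=32
  ? 3.240.56.5  path d0:H0→d1:-→d2:-→d3:-→d4:-→d5:-→d6:-→d7:-→d8:-→d9:-→d10:-→d11:-→d12:H1  best=H1
  ? 3.251.38.190  path d0:H0→d1:-→d2:-→d3:-→d4:-→d5:-→d6:-→d7:-→d8:-→d9:-→d10:-→d11:-→d12:H1→d13:-→d14:-→d15:-→d16:-→d17:-→d18:-→d19:-→d20:H2→d21:-→d22:-→d23:-→d24:-→d25:-→d26:-→d27:-→d28:-→d29:-→d30:-→d31:-→d32:H0  best=H0
  ? 3.251.32.4  path d0:H0→d1:-→d2:-→d3:-→d4:-→d5:-→d6:-→d7:-→d8:-→d9:-→d10:-→d11:-→d12:H1→d13:-→d14:-→d15:-→d16:-→d17:-→d18:-→d19:-→d20:H2→d21:-  best=H2
  del 3.251.32.0/20 (clear depth 20)
  + 3.240.0.0/12 (H2) depth=12
  + 0.0.0.0/0 (H2) depth=0
  del 0.0.0.0/0 (clear depth 0)
  ? 230.239.12.134  path d0:-→d1:-→d2:-→d3:-→d4:-→d5:-→d6:-→d7:-→d8:-→d9:-→d10:-→d11:-→d12:-→d13:-→d14:-→d15:-→d16:-→d17:-→d18:-→d19:-→d20:-→d21:-→d22:-→d23:-→d24:-→d25:-→d26:-→d27:-→d28:H0  best=H0
  ? 230.239.12.129  path d0:-→d1:-→d2:-→d3:-→d4:-→d5:-→d6:-→d7:-→d8:-→d9:-→d10:-→d11:-→d12:-→d13:-→d14:-→d15:-→d16:-→d17:-→d18:-→d19:-→d20:-→d21:-→d22:-→d23:-→d24:-→d25:-→d26:-→d27:-→d28:H0  best=H0
  + 3.0.0.0/8 (H2) depth=8
  + 185.215.0.0/16 (H1) depth=16
  ? 3.0.0.165  path d0:-→d1:-→d2:-→d3:-→d4:-→d5:-→d6:-→d7:-→d8:H2  best=H2
  ? 3.240.0.56  path d0:-→d1:-→d2:-→d3:-→d4:-→d5:-→d6:-→d7:-→d8:H2→d9:-→d10:-→d11:-→d12:H2  best=H2
  + 224.0.0.0/4 (H2) depth=4
  del 185.215.0.0/16 (clear depth 16)
  del 3.240.0.0/12 (clear depth 12)
  + 230.239.12.133/32 (H2) depth=32
  + 228.0.0.0/6 (H0) depth=6
  ? 242.118.136.172  path d0:-→d1:-→d2:-→d3:-  best=no-route
  + 0.0.0.0/2 (H0) depth=2

== LOOKUPS ==
["H0","H0","H2","H1","H0","H2","H0","H0","H2","H2","no-route"]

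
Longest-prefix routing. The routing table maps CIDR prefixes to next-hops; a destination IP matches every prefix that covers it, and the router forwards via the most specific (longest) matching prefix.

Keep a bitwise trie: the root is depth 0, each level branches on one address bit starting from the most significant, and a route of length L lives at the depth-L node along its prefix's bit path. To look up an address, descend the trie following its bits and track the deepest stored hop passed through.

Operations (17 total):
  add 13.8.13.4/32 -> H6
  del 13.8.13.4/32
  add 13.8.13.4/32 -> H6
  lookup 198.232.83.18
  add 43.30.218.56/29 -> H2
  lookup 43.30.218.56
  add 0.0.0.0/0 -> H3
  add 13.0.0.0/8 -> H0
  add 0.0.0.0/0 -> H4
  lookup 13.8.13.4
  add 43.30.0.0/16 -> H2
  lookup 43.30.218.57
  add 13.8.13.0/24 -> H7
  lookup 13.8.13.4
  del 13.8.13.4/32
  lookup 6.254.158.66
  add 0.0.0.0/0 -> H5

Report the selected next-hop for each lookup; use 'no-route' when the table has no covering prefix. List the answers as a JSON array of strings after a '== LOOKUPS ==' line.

Process each operation:
  add 13.8.13.4/32 -> H6 at depth 32
  del 13.8.13.4/32 (clear depth 32)
  add 13.8.13.4/32 -> H6 at depth 32
  ? 198.232.83.18  path d0:-  best=no-route
  add 43.30.218.56/29 -> H2 at depth 29
  ? 43.30.218.56  path d0:-→d1:-→d2:-→d3:-→d4:-→d5:-→d6:-→d7:-→d8:-→d9:-→d10:-→d11:-→d12:-→d13:-→d14:-→d15:-→d16:-→d17:-→d18:-→d19:-→d20:-→d21:-→d22:-→d23:-→d24:-→d25:-→d26:-→d27:-→d28:-→d29:H2  best=H2
  add 0.0.0.0/0 -> H3 at depth 0
  add 13.0.0.0/8 -> H0 at depth 8
  add 0.0.0.0/0 -> H4 at depth 0
  ? 13.8.13.4  path d0:H4→d1:-→d2:-→d3:-→d4:-→d5:-→d6:-→d7:-→d8:H0→d9:-→d10:-→d11:-→d12:-→d13:-→d14:-→d15:-→d16:-→d17:-→d18:-→d19:-→d20:-→d21:-→d22:-→d23:-→d24:-→d25:-→d26:-→d27:-→d28:-→d29:-→d30:-→d31:-→d32:H6  best=H6
  add 43.30.0.0/16 -> H2 at depth 16
  ? 43.30.218.57  path d0:H4→d1:-→d2:-→d3:-→d4:-→d5:-→d6:-→d7:-→d8:-→d9:-→d10:-→d11:-→d12:-→d13:-→d14:-→d15:-→d16:H2→d17:-→d18:-→d19:-→d20:-→d21:-→d22:-→d23:-→d24:-→d25:-→d26:-→d27:-→d28:-→d29:H2  best=H2
  add 13.8.13.0/24 -> H7 at depth 24
  ? 13.8.13.4  path d0:H4→d1:-→d2:-→d3:-→d4:-→d5:-→d6:-→d7:-→d8:H0→d9:-→d10:-→d11:-→d12:-→d13:-→d14:-→d15:-→d16:-→d17:-→d18:-→d19:-→d20:-→d21:-→d22:-→d23:-→d24:H7→d25:-→d26:-→d27:-→d28:-→d29:-→d30:-→d31:-→d32:H6  best=H6
  del 13.8.13.4/32 (clear depth 32)
  ? 6.254.158.66  path d0:H4→d1:-→d2:-→d3:-→d4:-  best=H4
  add 0.0.0.0/0 -> H5 at depth 0

== LOOKUPS ==
["no-route","H2","H6","H2","H6","H4"]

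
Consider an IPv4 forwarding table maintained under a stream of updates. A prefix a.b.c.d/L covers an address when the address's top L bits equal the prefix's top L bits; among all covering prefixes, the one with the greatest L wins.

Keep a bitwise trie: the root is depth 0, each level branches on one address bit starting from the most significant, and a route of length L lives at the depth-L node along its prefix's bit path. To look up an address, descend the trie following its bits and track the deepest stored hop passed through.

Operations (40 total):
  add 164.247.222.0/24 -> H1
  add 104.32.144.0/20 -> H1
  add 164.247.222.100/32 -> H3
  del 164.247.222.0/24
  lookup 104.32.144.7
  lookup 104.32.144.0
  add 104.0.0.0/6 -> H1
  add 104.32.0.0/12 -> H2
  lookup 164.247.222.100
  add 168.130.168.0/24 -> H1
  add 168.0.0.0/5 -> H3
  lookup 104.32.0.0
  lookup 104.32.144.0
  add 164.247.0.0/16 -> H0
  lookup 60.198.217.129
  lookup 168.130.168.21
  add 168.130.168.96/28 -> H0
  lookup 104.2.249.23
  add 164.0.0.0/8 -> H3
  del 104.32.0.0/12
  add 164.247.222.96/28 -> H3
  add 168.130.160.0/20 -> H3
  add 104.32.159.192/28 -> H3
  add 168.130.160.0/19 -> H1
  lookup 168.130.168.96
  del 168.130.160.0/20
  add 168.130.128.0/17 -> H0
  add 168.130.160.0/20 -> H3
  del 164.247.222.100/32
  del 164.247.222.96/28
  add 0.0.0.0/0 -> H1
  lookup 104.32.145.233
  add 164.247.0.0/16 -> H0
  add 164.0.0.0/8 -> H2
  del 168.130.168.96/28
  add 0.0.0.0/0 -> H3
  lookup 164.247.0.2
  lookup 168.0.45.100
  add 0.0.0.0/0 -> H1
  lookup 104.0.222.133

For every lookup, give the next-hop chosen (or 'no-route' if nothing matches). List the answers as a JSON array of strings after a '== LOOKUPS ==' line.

Apply in order:
  add 164.247.222.0/24 -> H1 at depth 24
  add 104.32.144.0/20 -> H1 at depth 20
  add 164.247.222.100/32 -> H3 at depth 32
  del 164.247.222.0/24 (clear depth 24)
  lookup 104.32.144.7: bits 01101000001000001001 walk d0:-→d1:-→d2:-→d3:-→d4:-→d5:-→d6:-→d7:-→d8:-→d9:-→d10:-→d11:-→d12:-→d13:-→d14:-→d15:-→d16:-→d17:-→d18:-→d19:-→d20:H1 -> H1
  lookup 104.32.144.0: bits 01101000001000001001 walk d0:-→d1:-→d2:-→d3:-→d4:-→d5:-→d6:-→d7:-→d8:-→d9:-→d10:-→d11:-→d12:-→d13:-→d14:-→d15:-→d16:-→d17:-→d18:-→d19:-→d20:H1 -> H1
  add 104.0.0.0/6 -> H1 at depth 6
  add 104.32.0.0/12 -> H2 at depth 12
  lookup 164.247.222.100: bits 10100100111101111101111001100100 walk d0:-→d1:-→d2:-→d3:-→d4:-→d5:-→d6:-→d7:-→d8:-→d9:-→d10:-→d11:-→d12:-→d13:-→d14:-→d15:-→d16:-→d17:-→d18:-→d19:-→d20:-→d21:-→d22:-→d23:-→d24:-→d25:-→d26:-→d27:-→d28:-→d29:-→d30:-→d31:-→d32:H3 -> H3
  add 168.130.168.0/24 -> H1 at depth 24
  add 168.0.0.0/5 -> H3 at depth 5
  lookup 104.32.0.0: bits 0110100000100000 walk d0:-→d1:-→d2:-→d3:-→d4:-→d5:-→d6:H1→d7:-→d8:-→d9:-→d10:-→d11:-→d12:H2→d13:-→d14:-→d15:-→d16:- -> H2
  lookup 104.32.144.0: bits 01101000001000001001 walk d0:-→d1:-→d2:-→d3:-→d4:-→d5:-→d6:H1→d7:-→d8:-→d9:-→d10:-→d11:-→d12:H2→d13:-→d14:-→d15:-→d16:-→d17:-→d18:-→d19:-→d20:H1 -> H1
  add 164.247.0.0/16 -> H0 at depth 16
  lookup 60.198.217.129: bits 0 walk d0:-→d1:- -> no-route
  lookup 168.130.168.21: bits 101010001000001010101000 walk d0:-→d1:-→d2:-→d3:-→d4:-→d5:H3→d6:-→d7:-→d8:-→d9:-→d10:-→d11:-→d12:-→d13:-→d14:-→d15:-→d16:-→d17:-→d18:-→d19:-→d20:-→d21:-→d22:-→d23:-→d24:H1 -> H1
  add 168.130.168.96/28 -> H0 at depth 28
  lookup 104.2.249.23: bits 0110100000 walk d0:-→d1:-→d2:-→d3:-→d4:-→d5:-→d6:H1→d7:-→d8:-→d9:-→d10:- -> H1
  add 164.0.0.0/8 -> H3 at depth 8
  del 104.32.0.0/12 (clear depth 12)
  add 164.247.222.96/28 -> H3 at depth 28
  add 168.130.160.0/20 -> H3 at depth 20
  add 104.32.159.192/28 -> H3 at depth 28
  add 168.130.160.0/19 -> H1 at depth 19
  lookup 168.130.168.96: bits 1010100010000010101010000110 walk d0:-→d1:-→d2:-→d3:-→d4:-→d5:H3→d6:-→d7:-→d8:-→d9:-→d10:-→d11:-→d12:-→d13:-→d14:-→d15:-→d16:-→d17:-→d18:-→d19:H1→d20:H3→d21:-→d22:-→d23:-→d24:H1→d25:-→d26:-→d27:-→d28:H0 -> H0
  del 168.130.160.0/20 (clear depth 20)
  add 168.130.128.0/17 -> H0 at depth 17
  add 168.130.160.0/20 -> H3 at depth 20
  del 164.247.222.100/32 (clear depth 32)
  del 164.247.222.96/28 (clear depth 28)
  add 0.0.0.0/0 -> H1 at depth 0
  lookup 104.32.145.233: bits 01101000001000001001 walk d0:H1→d1:-→d2:-→d3:-→d4:-→d5:-→d6:H1→d7:-→d8:-→d9:-→d10:-→d11:-→d12:-→d13:-→d14:-→d15:-→d16:-→d17:-→d18:-→d19:-→d20:H1 -> H1
  add 164.247.0.0/16 -> H0 at depth 16
  add 164.0.0.0/8 -> H2 at depth 8
  del 168.130.168.96/28 (clear depth 28)
  add 0.0.0.0/0 -> H3 at depth 0
  lookup 164.247.0.2: bits 1010010011110111 walk d0:H3→d1:-→d2:-→d3:-→d4:-→d5:-→d6:-→d7:-→d8:H2→d9:-→d10:-→d11:-→d12:-→d13:-→d14:-→d15:-→d16:H0 -> H0
  lookup 168.0.45.100: bits 10101000 walk d0:H3→d1:-→d2:-→d3:-→d4:-→d5:H3→d6:-→d7:-→d8:- -> H3
  add 0.0.0.0/0 -> H1 at depth 0
  lookup 104.0.222.133: bits 0110100000 walk d0:H1→d1:-→d2:-→d3:-→d4:-→d5:-→d6:H1→d7:-→d8:-→d9:-→d10:- -> H1

== LOOKUPS ==
["H1","H1","H3","H2","H1","no-route","H1","H1","H0","H1","H0","H3","H1"]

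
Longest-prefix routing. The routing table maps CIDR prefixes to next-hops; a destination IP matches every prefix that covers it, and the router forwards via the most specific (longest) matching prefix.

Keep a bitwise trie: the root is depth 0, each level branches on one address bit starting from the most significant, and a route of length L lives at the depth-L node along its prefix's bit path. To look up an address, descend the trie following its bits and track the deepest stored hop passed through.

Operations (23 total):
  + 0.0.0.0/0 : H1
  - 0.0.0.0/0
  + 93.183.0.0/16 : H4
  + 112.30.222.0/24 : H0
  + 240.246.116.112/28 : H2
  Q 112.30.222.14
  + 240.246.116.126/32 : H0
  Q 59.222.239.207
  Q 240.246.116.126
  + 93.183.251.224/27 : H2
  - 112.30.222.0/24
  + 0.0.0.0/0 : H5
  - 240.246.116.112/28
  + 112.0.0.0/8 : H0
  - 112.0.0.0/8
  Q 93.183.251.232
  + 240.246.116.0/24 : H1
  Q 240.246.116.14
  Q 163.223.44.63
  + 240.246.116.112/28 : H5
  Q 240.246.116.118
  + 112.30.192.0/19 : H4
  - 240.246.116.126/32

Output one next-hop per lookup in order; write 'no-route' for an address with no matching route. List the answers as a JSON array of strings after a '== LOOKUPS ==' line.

Apply in order:
  + 0.0.0.0/0 (H1) depth=0
  - 0.0.0.0/0 clear@0
  + 93.183.0.0/16 (H4) depth=16
  + 112.30.222.0/24 (H0) depth=24
  + 240.246.116.112/28 (H2) depth=28
  Q 112.30.222.14: descend 011100000001111011011110 ; hops seen [H0] ; pick H0
  + 240.246.116.126/32 (H0) depth=32
  Q 59.222.239.207: descend 0 ; hops seen [∅] ; pick no-route
  Q 240.246.116.126: descend 11110000111101100111010001111110 ; hops seen [H2,H0] ; pick H0
  + 93.183.251.224/27 (H2) depth=27
  - 112.30.222.0/24 clear@24
  + 0.0.0.0/0 (H5) depth=0
  - 240.246.116.112/28 clear@28
  + 112.0.0.0/8 (H0) depth=8
  - 112.0.0.0/8 clear@8
  Q 93.183.251.232: descend 010111011011011111111011111 ; hops seen [H5,H4,H2] ; pick H2
  + 240.246.116.0/24 (H1) depth=24
  Q 240.246.116.14: descend 1111000011110110011101000 ; hops seen [H5,H1] ; pick H1
  Q 163.223.44.63: descend 1 ; hops seen [H5] ; pick H5
  + 240.246.116.112/28 (H5) depth=28
  Q 240.246.116.118: descend 1111000011110110011101000111 ; hops seen [H5,H1,H5] ; pick H5
  + 112.30.192.0/19 (H4) depth=19
  - 240.246.116.126/32 clear@32

== LOOKUPS ==
["H0","no-route","H0","H2","H1","H5","H5"]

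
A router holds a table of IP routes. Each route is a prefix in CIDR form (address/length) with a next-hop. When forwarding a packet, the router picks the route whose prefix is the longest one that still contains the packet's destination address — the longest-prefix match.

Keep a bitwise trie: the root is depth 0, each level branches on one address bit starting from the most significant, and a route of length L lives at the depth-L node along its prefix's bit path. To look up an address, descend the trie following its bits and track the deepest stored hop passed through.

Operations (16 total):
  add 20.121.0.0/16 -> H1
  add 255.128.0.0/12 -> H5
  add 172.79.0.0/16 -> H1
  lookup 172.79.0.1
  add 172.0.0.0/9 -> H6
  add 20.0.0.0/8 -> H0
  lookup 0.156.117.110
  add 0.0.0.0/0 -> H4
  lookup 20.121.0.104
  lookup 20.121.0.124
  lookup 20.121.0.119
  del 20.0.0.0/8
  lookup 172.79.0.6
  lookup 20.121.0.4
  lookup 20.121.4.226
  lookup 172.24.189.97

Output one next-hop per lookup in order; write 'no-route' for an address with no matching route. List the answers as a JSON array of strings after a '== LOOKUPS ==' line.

Process each operation:
  add 20.121.0.0/16 -> H1 at depth 16
  add 255.128.0.0/12 -> H5 at depth 12
  add 172.79.0.0/16 -> H1 at depth 16
  ? 172.79.0.1  path d0:-→d1:-→d2:-→d3:-→d4:-→d5:-→d6:-→d7:-→d8:-→d9:-→d10:-→d11:-→d12:-→d13:-→d14:-→d15:-→d16:H1  best=H1
  add 172.0.0.0/9 -> H6 at depth 9
  add 20.0.0.0/8 -> H0 at depth 8
  ? 0.156.117.110  path d0:-→d1:-→d2:-→d3:-  best=no-route
  add 0.0.0.0/0 -> H4 at depth 0
  ? 20.121.0.104  path d0:H4→d1:-→d2:-→d3:-→d4:-→d5:-→d6:-→d7:-→d8:H0→d9:-→d10:-→d11:-→d12:-→d13:-→d14:-→d15:-→d16:H1  best=H1
  ? 20.121.0.124  path d0:H4→d1:-→d2:-→d3:-→d4:-→d5:-→d6:-→d7:-→d8:H0→d9:-→d10:-→d11:-→d12:-→d13:-→d14:-→d15:-→d16:H1  best=H1
  ? 20.121.0.119  path d0:H4→d1:-→d2:-→d3:-→d4:-→d5:-→d6:-→d7:-→d8:H0→d9:-→d10:-→d11:-→d12:-→d13:-→d14:-→d15:-→d16:H1  best=H1
  del 20.0.0.0/8 (clear depth 8)
  ? 172.79.0.6  path d0:H4→d1:-→d2:-→d3:-→d4:-→d5:-→d6:-→d7:-→d8:-→d9:H6→d10:-→d11:-→d12:-→d13:-→d14:-→d15:-→d16:H1  best=H1
  ? 20.121.0.4  path d0:H4→d1:-→d2:-→d3:-→d4:-→d5:-→d6:-→d7:-→d8:-→d9:-→d10:-→d11:-→d12:-→d13:-→d14:-→d15:-→d16:H1  best=H1
  ? 20.121.4.226  path d0:H4→d1:-→d2:-→d3:-→d4:-→d5:-→d6:-→d7:-→d8:-→d9:-→d10:-→d11:-→d12:-→d13:-→d14:-→d15:-→d16:H1  best=H1
  ? 172.24.189.97  path d0:H4→d1:-→d2:-→d3:-→d4:-→d5:-→d6:-→d7:-→d8:-→d9:H6  best=H6

== LOOKUPS ==
["H1","no-route","H1","H1","H1","H1","H1","H1","H6"]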